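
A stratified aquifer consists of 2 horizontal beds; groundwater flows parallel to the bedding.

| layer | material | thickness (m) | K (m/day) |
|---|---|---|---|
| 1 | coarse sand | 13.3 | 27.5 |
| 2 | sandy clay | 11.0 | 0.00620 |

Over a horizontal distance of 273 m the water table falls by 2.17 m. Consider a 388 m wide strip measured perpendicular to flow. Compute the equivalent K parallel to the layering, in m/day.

Flow is parallel to layering, so each bed carries its own Darcy discharge and the transmissivities add.
Σ(K_i·b_i) = 27.5×13.3 + 0.00620×11.0 = 365.8 m²/day.
Total thickness b = 24.30 m, so K_eq = Σ(K_i·b_i)/b = 15.05 m/day.

15.1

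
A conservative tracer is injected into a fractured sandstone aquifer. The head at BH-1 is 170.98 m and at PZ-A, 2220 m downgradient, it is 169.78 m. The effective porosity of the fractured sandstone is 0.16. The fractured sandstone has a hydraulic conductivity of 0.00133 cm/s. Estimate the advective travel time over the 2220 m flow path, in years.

1570

Convert K: 0.00133 cm/s × 864 = 1.149 m/day.
Hydraulic gradient i = (170.98 − 169.78) / 2220 = 1.2 / 2220 = 0.0005405.
Darcy flux q = K · i = 1.149 × 0.0005405 = 0.0006211 m/day.
Seepage velocity v = q / n_e = 0.0006211 / 0.16 = 0.003882 m/day.
Travel time t = L / v = 2220 / 0.003882 = 5.718e+05 days = 1566 years.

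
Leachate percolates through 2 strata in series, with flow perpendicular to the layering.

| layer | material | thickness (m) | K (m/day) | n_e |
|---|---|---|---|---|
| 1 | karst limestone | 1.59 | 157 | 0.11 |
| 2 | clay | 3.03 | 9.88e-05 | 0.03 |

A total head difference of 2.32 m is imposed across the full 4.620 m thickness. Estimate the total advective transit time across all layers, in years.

9.62

With flow normal to the layers, continuity requires the same specific discharge q through every layer.
Σ(b_i/K_i) = 1.59/157 + 3.03/9.88e-05 = 30668 d.
q = Δh / Σ(b_i/K_i) = 2.32 / 30668 = 7.565e-05 m/day.
In each layer the seepage velocity is v_i = q/n_i, so the layer transit time is t_i = b_i·n_i / q:
  layer 1 (karst limestone): t_1 = 1.59 × 0.11 / 7.565e-05 = 2312 d
  layer 2 (clay): t_2 = 3.03 × 0.03 / 7.565e-05 = 1202 d
Total t = Σ t_i = 3514 days = 9.620 years.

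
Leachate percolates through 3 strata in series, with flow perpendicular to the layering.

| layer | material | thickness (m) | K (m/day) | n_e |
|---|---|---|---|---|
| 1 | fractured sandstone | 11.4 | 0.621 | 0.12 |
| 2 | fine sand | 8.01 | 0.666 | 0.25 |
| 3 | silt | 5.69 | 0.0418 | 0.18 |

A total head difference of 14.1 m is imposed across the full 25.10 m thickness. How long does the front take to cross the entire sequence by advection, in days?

With flow normal to the layers, continuity requires the same specific discharge q through every layer.
Σ(b_i/K_i) = 11.4/0.621 + 8.01/0.666 + 5.69/0.0418 = 166.5 d.
q = Δh / Σ(b_i/K_i) = 14.1 / 166.5 = 0.08468 m/day.
In each layer the seepage velocity is v_i = q/n_i, so the layer transit time is t_i = b_i·n_i / q:
  layer 1 (fractured sandstone): t_1 = 11.4 × 0.12 / 0.08468 = 16.15 d
  layer 2 (fine sand): t_2 = 8.01 × 0.25 / 0.08468 = 23.65 d
  layer 3 (silt): t_3 = 5.69 × 0.18 / 0.08468 = 12.09 d
Total t = Σ t_i = 51.90 days.

51.9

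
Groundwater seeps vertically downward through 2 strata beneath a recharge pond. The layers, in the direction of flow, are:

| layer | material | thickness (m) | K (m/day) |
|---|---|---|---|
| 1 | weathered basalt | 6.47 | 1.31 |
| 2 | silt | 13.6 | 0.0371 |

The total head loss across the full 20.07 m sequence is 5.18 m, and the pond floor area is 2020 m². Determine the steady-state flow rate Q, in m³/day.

28.2

Flow is perpendicular to layering, so the layers act in series and the equivalent K is the thickness-weighted harmonic mean.
Total thickness L = 6.47 + 13.6 = 20.07 m.
Σ(b_i/K_i) = 6.47/1.31 + 13.6/0.0371 = 371.5 d.
K_eq = L / Σ(b_i/K_i) = 20.07 / 371.5 = 0.05402 m/day.
Q = K_eq · A · (Δh/L) = 0.05402 × 2020 × (5.18/20.07) = 28.16 m³/day.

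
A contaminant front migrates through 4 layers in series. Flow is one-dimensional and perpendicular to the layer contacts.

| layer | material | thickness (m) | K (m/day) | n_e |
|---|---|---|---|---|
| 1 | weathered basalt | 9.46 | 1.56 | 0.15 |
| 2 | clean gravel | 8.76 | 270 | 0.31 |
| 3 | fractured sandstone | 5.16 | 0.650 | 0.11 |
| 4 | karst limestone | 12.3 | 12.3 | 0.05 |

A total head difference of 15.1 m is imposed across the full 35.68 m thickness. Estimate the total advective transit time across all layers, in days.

5.29

With flow normal to the layers, continuity requires the same specific discharge q through every layer.
Σ(b_i/K_i) = 9.46/1.56 + 8.76/270 + 5.16/0.650 + 12.3/12.3 = 15.04 d.
q = Δh / Σ(b_i/K_i) = 15.1 / 15.04 = 1.004 m/day.
In each layer the seepage velocity is v_i = q/n_i, so the layer transit time is t_i = b_i·n_i / q:
  layer 1 (weathered basalt): t_1 = 9.46 × 0.15 / 1.004 = 1.413 d
  layer 2 (clean gravel): t_2 = 8.76 × 0.31 / 1.004 = 2.704 d
  layer 3 (fractured sandstone): t_3 = 5.16 × 0.11 / 1.004 = 0.5652 d
  layer 4 (karst limestone): t_4 = 12.3 × 0.05 / 1.004 = 0.6124 d
Total t = Σ t_i = 5.294 days.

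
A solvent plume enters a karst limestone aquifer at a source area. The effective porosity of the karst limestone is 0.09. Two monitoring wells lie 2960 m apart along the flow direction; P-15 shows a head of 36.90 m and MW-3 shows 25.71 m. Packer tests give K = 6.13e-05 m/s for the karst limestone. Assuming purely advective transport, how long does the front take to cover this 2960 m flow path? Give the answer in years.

36.4

Convert K: 6.13e-05 m/s × 86400 = 5.296 m/day.
Hydraulic gradient i = (36.90 − 25.71) / 2960 = 11.19 / 2960 = 0.003780.
Darcy flux q = K · i = 5.296 × 0.003780 = 0.02002 m/day.
Seepage velocity v = q / n_e = 0.02002 / 0.09 = 0.2225 m/day.
Travel time t = L / v = 2960 / 0.2225 = 13305 days = 36.43 years.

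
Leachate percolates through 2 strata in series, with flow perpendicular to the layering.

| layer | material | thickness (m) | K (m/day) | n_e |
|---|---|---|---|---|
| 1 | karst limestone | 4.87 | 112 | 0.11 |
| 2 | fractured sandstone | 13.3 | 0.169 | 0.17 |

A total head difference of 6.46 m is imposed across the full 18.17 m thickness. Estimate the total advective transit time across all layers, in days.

34.1

With flow normal to the layers, continuity requires the same specific discharge q through every layer.
Σ(b_i/K_i) = 4.87/112 + 13.3/0.169 = 78.74 d.
q = Δh / Σ(b_i/K_i) = 6.46 / 78.74 = 0.08204 m/day.
In each layer the seepage velocity is v_i = q/n_i, so the layer transit time is t_i = b_i·n_i / q:
  layer 1 (karst limestone): t_1 = 4.87 × 0.11 / 0.08204 = 6.530 d
  layer 2 (fractured sandstone): t_2 = 13.3 × 0.17 / 0.08204 = 27.56 d
Total t = Σ t_i = 34.09 days.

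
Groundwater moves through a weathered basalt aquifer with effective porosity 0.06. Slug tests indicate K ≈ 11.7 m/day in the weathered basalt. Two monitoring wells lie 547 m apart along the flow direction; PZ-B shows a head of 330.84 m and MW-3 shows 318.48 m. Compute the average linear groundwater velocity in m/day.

Hydraulic gradient i = (330.84 − 318.48) / 547 = 12.36 / 547 = 0.02260.
Darcy flux q = K · i = 11.70 × 0.02260 = 0.2644 m/day.
Seepage velocity v = q / n_e = 0.2644 / 0.06 = 4.406 m/day.

4.41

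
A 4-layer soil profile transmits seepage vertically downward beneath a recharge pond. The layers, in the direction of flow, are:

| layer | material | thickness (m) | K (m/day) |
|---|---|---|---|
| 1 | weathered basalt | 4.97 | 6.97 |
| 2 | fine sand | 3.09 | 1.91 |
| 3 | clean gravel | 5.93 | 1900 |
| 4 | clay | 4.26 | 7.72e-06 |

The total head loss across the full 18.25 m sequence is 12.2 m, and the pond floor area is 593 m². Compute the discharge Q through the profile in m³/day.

0.0131

Flow is perpendicular to layering, so the layers act in series and the equivalent K is the thickness-weighted harmonic mean.
Total thickness L = 4.97 + 3.09 + 5.93 + 4.26 = 18.25 m.
Σ(b_i/K_i) = 4.97/6.97 + 3.09/1.91 + 5.93/1900 + 4.26/7.72e-06 = 5.518e+05 d.
K_eq = L / Σ(b_i/K_i) = 18.25 / 5.518e+05 = 3.307e-05 m/day.
Q = K_eq · A · (Δh/L) = 3.307e-05 × 593 × (12.2/18.25) = 0.01311 m³/day.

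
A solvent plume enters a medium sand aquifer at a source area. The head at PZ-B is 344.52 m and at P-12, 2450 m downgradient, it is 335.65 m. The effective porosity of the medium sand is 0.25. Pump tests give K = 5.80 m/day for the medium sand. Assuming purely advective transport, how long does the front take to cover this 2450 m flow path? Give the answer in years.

Hydraulic gradient i = (344.52 − 335.65) / 2450 = 8.87 / 2450 = 0.003620.
Darcy flux q = K · i = 5.800 × 0.003620 = 0.02100 m/day.
Seepage velocity v = q / n_e = 0.02100 / 0.25 = 0.08399 m/day.
Travel time t = L / v = 2450 / 0.08399 = 29169 days = 79.86 years.

79.9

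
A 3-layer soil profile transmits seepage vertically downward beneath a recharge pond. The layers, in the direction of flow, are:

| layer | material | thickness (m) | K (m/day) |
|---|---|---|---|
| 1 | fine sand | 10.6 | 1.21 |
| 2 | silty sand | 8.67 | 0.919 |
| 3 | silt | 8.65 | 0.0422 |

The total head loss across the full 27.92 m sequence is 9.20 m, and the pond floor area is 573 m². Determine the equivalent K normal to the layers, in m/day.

0.125

Flow is perpendicular to layering, so the layers act in series and the equivalent K is the thickness-weighted harmonic mean.
Total thickness L = 10.6 + 8.67 + 8.65 = 27.92 m.
Σ(b_i/K_i) = 10.6/1.21 + 8.67/0.919 + 8.65/0.0422 = 223.2 d.
K_eq = L / Σ(b_i/K_i) = 27.92 / 223.2 = 0.1251 m/day.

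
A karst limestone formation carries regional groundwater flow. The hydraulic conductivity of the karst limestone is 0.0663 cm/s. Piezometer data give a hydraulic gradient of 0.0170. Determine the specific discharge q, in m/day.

0.974

Convert K: 0.0663 cm/s × 864 = 57.28 m/day.
Hydraulic gradient i = 0.0170.
Specific discharge q = K · i = 57.28 × 0.01700 = 0.9738 m/day.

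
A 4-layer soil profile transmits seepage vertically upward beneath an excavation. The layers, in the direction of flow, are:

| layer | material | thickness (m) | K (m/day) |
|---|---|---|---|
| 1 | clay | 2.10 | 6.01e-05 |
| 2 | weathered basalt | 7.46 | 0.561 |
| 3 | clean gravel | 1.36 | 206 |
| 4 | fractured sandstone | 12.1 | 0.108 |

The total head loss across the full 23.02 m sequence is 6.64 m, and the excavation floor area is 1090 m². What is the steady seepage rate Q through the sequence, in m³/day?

Flow is perpendicular to layering, so the layers act in series and the equivalent K is the thickness-weighted harmonic mean.
Total thickness L = 2.10 + 7.46 + 1.36 + 12.1 = 23.02 m.
Σ(b_i/K_i) = 2.10/6.01e-05 + 7.46/0.561 + 1.36/206 + 12.1/0.108 = 35067 d.
K_eq = L / Σ(b_i/K_i) = 23.02 / 35067 = 0.0006565 m/day.
Q = K_eq · A · (Δh/L) = 0.0006565 × 1090 × (6.64/23.02) = 0.2064 m³/day.

0.206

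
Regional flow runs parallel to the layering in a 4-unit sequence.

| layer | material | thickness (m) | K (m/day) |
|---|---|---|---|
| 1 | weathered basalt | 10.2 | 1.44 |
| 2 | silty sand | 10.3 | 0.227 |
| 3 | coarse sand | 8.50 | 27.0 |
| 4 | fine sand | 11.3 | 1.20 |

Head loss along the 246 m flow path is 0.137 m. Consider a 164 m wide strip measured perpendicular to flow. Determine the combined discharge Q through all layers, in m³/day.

23.8

Flow is parallel to layering, so each bed carries its own Darcy discharge and the transmissivities add.
Σ(K_i·b_i) = 1.44×10.2 + 0.227×10.3 + 27.0×8.50 + 1.20×11.3 = 260.1 m²/day.
Hydraulic gradient i = Δh / L = 0.137 / 246 = 0.0005569.
Q = Σ(K_i·b_i) · W · i = 260.1 × 164 × 0.0005569 = 23.75 m³/day.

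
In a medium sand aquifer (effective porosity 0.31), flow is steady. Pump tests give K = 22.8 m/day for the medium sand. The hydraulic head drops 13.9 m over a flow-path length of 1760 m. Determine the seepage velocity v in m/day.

0.581

Hydraulic gradient i = Δh / L = 13.9 / 1760 = 0.007898.
Darcy flux q = K · i = 22.80 × 0.007898 = 0.1801 m/day.
Seepage velocity v = q / n_e = 0.1801 / 0.31 = 0.5809 m/day.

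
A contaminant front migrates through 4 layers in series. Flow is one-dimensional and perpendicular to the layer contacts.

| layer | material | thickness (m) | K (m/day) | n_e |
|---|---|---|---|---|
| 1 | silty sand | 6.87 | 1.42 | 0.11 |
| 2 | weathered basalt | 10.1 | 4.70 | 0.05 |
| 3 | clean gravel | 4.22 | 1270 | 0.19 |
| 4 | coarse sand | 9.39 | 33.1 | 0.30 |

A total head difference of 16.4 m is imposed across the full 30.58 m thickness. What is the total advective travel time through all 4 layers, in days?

With flow normal to the layers, continuity requires the same specific discharge q through every layer.
Σ(b_i/K_i) = 6.87/1.42 + 10.1/4.70 + 4.22/1270 + 9.39/33.1 = 7.274 d.
q = Δh / Σ(b_i/K_i) = 16.4 / 7.274 = 2.255 m/day.
In each layer the seepage velocity is v_i = q/n_i, so the layer transit time is t_i = b_i·n_i / q:
  layer 1 (silty sand): t_1 = 6.87 × 0.11 / 2.255 = 0.3352 d
  layer 2 (weathered basalt): t_2 = 10.1 × 0.05 / 2.255 = 0.2240 d
  layer 3 (clean gravel): t_3 = 4.22 × 0.19 / 2.255 = 0.3556 d
  layer 4 (coarse sand): t_4 = 9.39 × 0.30 / 2.255 = 1.249 d
Total t = Σ t_i = 2.164 days.

2.16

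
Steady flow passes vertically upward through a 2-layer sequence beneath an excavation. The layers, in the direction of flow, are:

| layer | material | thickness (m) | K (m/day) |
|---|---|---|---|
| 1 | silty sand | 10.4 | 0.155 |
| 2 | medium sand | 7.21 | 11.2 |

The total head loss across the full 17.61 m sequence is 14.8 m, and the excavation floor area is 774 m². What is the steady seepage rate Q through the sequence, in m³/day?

Flow is perpendicular to layering, so the layers act in series and the equivalent K is the thickness-weighted harmonic mean.
Total thickness L = 10.4 + 7.21 = 17.61 m.
Σ(b_i/K_i) = 10.4/0.155 + 7.21/11.2 = 67.74 d.
K_eq = L / Σ(b_i/K_i) = 17.61 / 67.74 = 0.2600 m/day.
Q = K_eq · A · (Δh/L) = 0.2600 × 774 × (14.8/17.61) = 169.1 m³/day.

169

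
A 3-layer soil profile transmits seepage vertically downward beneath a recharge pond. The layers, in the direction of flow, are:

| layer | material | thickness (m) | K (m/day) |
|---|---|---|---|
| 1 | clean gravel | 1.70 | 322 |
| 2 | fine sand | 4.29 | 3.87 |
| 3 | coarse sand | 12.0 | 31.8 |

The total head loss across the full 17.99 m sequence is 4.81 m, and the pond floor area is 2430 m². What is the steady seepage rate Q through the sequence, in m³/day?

7840

Flow is perpendicular to layering, so the layers act in series and the equivalent K is the thickness-weighted harmonic mean.
Total thickness L = 1.70 + 4.29 + 12.0 = 17.99 m.
Σ(b_i/K_i) = 1.70/322 + 4.29/3.87 + 12.0/31.8 = 1.491 d.
K_eq = L / Σ(b_i/K_i) = 17.99 / 1.491 = 12.06 m/day.
Q = K_eq · A · (Δh/L) = 12.06 × 2430 × (4.81/17.99) = 7838 m³/day.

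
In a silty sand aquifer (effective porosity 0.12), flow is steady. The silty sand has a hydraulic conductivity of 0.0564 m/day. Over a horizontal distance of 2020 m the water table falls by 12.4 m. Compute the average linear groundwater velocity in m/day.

Hydraulic gradient i = Δh / L = 12.4 / 2020 = 0.006139.
Darcy flux q = K · i = 0.05640 × 0.006139 = 0.0003462 m/day.
Seepage velocity v = q / n_e = 0.0003462 / 0.12 = 0.002885 m/day.

0.00289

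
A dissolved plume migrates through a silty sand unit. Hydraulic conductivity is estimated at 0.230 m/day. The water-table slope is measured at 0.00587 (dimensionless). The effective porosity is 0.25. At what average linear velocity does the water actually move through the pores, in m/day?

Hydraulic gradient i = 0.00587.
Darcy flux q = K · i = 0.2300 × 0.005870 = 0.001350 m/day.
Seepage velocity v = q / n_e = 0.001350 / 0.25 = 0.005400 m/day.

0.00540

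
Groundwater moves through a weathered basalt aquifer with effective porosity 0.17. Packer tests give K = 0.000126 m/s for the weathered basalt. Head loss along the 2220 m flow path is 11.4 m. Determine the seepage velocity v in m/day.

Convert K: 0.000126 m/s × 86400 = 10.89 m/day.
Hydraulic gradient i = Δh / L = 11.4 / 2220 = 0.005135.
Darcy flux q = K · i = 10.89 × 0.005135 = 0.05590 m/day.
Seepage velocity v = q / n_e = 0.05590 / 0.17 = 0.3288 m/day.

0.329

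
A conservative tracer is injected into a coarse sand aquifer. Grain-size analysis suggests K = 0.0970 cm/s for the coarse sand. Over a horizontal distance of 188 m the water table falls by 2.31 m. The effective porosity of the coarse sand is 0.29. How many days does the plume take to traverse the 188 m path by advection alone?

Convert K: 0.0970 cm/s × 864 = 83.81 m/day.
Hydraulic gradient i = Δh / L = 2.31 / 188 = 0.01229.
Darcy flux q = K · i = 83.81 × 0.01229 = 1.030 m/day.
Seepage velocity v = q / n_e = 1.030 / 0.29 = 3.551 m/day.
Travel time t = L / v = 188 / 3.551 = 52.94 days.

52.9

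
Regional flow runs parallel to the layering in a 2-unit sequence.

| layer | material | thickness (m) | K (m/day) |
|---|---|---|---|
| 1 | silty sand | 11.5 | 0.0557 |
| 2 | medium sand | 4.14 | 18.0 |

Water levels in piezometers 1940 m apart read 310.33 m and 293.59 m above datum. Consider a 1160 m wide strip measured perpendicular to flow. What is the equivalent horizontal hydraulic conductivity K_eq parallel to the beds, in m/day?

4.81

Flow is parallel to layering, so each bed carries its own Darcy discharge and the transmissivities add.
Σ(K_i·b_i) = 0.0557×11.5 + 18.0×4.14 = 75.16 m²/day.
Total thickness b = 15.64 m, so K_eq = Σ(K_i·b_i)/b = 4.806 m/day.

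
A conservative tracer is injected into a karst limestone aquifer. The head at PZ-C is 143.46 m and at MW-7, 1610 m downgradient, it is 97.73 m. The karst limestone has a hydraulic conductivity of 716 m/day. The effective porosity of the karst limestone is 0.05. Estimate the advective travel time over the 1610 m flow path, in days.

3.96

Hydraulic gradient i = (143.46 − 97.73) / 1610 = 45.73 / 1610 = 0.02840.
Darcy flux q = K · i = 716.0 × 0.02840 = 20.34 m/day.
Seepage velocity v = q / n_e = 20.34 / 0.05 = 406.7 m/day.
Travel time t = L / v = 1610 / 406.7 = 3.958 days.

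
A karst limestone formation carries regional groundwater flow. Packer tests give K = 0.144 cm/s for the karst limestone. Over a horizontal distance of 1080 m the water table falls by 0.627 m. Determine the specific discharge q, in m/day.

Convert K: 0.144 cm/s × 864 = 124.4 m/day.
Hydraulic gradient i = Δh / L = 0.627 / 1080 = 0.0005806.
Specific discharge q = K · i = 124.4 × 0.0005806 = 0.07223 m/day.

0.0722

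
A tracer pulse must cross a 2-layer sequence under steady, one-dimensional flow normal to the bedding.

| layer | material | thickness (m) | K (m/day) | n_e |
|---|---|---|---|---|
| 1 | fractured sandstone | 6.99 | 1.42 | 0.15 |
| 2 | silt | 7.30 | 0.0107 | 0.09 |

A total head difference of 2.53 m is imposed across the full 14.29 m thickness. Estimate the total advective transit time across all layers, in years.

1.27

With flow normal to the layers, continuity requires the same specific discharge q through every layer.
Σ(b_i/K_i) = 6.99/1.42 + 7.30/0.0107 = 687.2 d.
q = Δh / Σ(b_i/K_i) = 2.53 / 687.2 = 0.003682 m/day.
In each layer the seepage velocity is v_i = q/n_i, so the layer transit time is t_i = b_i·n_i / q:
  layer 1 (fractured sandstone): t_1 = 6.99 × 0.15 / 0.003682 = 284.8 d
  layer 2 (silt): t_2 = 7.30 × 0.09 / 0.003682 = 178.4 d
Total t = Σ t_i = 463.2 days = 1.268 years.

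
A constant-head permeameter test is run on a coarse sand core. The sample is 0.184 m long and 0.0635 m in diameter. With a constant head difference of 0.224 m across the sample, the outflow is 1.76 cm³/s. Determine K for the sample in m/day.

39.4

Cross-sectional area A = π·(d/2)² = π × (0.0635/2)² = 0.003167 m².
Convert discharge: 1.76 cm³/s = 1.760e-06 m³/s.
Darcy's law rearranged: K = Q·L / (A·Δh) = 1.760e-06 × 0.184 / (0.003167 × 0.224) = 0.0004565 m/s = 39.44 m/day.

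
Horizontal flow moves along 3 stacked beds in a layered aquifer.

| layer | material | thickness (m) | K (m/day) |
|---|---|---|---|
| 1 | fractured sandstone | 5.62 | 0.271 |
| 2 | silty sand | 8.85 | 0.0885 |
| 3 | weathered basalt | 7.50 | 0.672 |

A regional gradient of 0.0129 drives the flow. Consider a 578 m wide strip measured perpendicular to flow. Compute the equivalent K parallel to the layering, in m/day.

0.334

Flow is parallel to layering, so each bed carries its own Darcy discharge and the transmissivities add.
Σ(K_i·b_i) = 0.271×5.62 + 0.0885×8.85 + 0.672×7.50 = 7.346 m²/day.
Total thickness b = 21.97 m, so K_eq = Σ(K_i·b_i)/b = 0.3344 m/day.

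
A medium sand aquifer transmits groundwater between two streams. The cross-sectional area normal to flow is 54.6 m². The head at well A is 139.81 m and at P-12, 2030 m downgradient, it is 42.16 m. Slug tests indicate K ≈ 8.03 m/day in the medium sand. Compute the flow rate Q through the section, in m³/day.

Hydraulic gradient i = (139.81 − 42.16) / 2030 = 97.65 / 2030 = 0.04810.
Darcy's law: Q = K · A · i = 8.030 × 54.60 × 0.04810 = 21.09 m³/day.

21.1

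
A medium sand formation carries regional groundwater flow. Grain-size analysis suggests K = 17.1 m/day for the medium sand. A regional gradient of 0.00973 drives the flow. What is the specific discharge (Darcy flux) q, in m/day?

Hydraulic gradient i = 0.00973.
Specific discharge q = K · i = 17.10 × 0.009730 = 0.1664 m/day.

0.166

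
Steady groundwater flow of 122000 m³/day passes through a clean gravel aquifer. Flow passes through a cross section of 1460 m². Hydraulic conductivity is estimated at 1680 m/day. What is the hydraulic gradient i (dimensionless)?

0.0497

From Q = K·A·i, i = Q / (K·A) = 122000 / (1680 × 1460) = 0.04974.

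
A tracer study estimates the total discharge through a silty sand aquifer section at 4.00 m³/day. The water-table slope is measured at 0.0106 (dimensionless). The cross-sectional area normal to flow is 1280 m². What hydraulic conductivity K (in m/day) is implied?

0.295

Hydraulic gradient i = 0.0106.
From Q = K·A·i, K = Q / (A·i) = 4.00 / (1280 × 0.01060) = 0.2948 m/day.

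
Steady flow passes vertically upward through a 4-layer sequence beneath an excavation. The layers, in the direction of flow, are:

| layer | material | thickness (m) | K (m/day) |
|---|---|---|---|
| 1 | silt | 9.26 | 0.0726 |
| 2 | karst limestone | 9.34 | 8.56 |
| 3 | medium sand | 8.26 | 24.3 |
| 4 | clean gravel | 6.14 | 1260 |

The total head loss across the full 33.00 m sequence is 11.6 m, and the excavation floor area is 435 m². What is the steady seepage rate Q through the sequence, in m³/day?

Flow is perpendicular to layering, so the layers act in series and the equivalent K is the thickness-weighted harmonic mean.
Total thickness L = 9.26 + 9.34 + 8.26 + 6.14 = 33.00 m.
Σ(b_i/K_i) = 9.26/0.0726 + 9.34/8.56 + 8.26/24.3 + 6.14/1260 = 129.0 d.
K_eq = L / Σ(b_i/K_i) = 33.00 / 129.0 = 0.2558 m/day.
Q = K_eq · A · (Δh/L) = 0.2558 × 435 × (11.6/33.00) = 39.12 m³/day.

39.1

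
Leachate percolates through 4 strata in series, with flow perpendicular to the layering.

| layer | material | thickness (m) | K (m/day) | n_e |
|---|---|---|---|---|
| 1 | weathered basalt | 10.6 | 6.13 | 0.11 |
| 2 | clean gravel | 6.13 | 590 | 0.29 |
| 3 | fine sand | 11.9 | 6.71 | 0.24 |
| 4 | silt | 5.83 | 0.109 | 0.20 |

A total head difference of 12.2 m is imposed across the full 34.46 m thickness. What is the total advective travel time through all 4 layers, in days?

32.5

With flow normal to the layers, continuity requires the same specific discharge q through every layer.
Σ(b_i/K_i) = 10.6/6.13 + 6.13/590 + 11.9/6.71 + 5.83/0.109 = 57.00 d.
q = Δh / Σ(b_i/K_i) = 12.2 / 57.00 = 0.2140 m/day.
In each layer the seepage velocity is v_i = q/n_i, so the layer transit time is t_i = b_i·n_i / q:
  layer 1 (weathered basalt): t_1 = 10.6 × 0.11 / 0.2140 = 5.448 d
  layer 2 (clean gravel): t_2 = 6.13 × 0.29 / 0.2140 = 8.306 d
  layer 3 (fine sand): t_3 = 11.9 × 0.24 / 0.2140 = 13.34 d
  layer 4 (silt): t_4 = 5.83 × 0.20 / 0.2140 = 5.448 d
Total t = Σ t_i = 32.54 days.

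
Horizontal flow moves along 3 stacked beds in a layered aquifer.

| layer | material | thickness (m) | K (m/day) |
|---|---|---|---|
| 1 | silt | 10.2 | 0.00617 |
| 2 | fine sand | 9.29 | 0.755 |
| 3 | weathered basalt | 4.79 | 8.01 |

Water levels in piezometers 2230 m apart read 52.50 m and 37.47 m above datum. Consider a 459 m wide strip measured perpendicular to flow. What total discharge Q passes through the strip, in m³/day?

141

Flow is parallel to layering, so each bed carries its own Darcy discharge and the transmissivities add.
Σ(K_i·b_i) = 0.00617×10.2 + 0.755×9.29 + 8.01×4.79 = 45.44 m²/day.
Hydraulic gradient i = (52.50 − 37.47) / 2230 = 15.03 / 2230 = 0.006740.
Q = Σ(K_i·b_i) · W · i = 45.44 × 459 × 0.006740 = 140.6 m³/day.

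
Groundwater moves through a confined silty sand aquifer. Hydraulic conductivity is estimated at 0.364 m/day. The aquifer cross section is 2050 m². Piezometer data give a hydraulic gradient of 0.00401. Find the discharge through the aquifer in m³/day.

2.99

Hydraulic gradient i = 0.00401.
Darcy's law: Q = K · A · i = 0.3640 × 2050 × 0.004010 = 2.992 m³/day.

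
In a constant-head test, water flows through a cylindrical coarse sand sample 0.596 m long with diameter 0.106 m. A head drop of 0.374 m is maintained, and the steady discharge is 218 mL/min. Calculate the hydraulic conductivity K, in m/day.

Cross-sectional area A = π·(d/2)² = π × (0.106/2)² = 0.008825 m².
Convert discharge: 218 mL/min = 3.633e-06 m³/s.
Darcy's law rearranged: K = Q·L / (A·Δh) = 3.633e-06 × 0.596 / (0.008825 × 0.374) = 0.0006561 m/s = 56.69 m/day.

56.7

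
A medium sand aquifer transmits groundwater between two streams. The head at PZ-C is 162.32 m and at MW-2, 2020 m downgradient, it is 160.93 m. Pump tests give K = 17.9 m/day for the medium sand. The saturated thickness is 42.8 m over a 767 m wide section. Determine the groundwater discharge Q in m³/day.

404

Cross-sectional area A = 767 × 42.8 = 32828 m².
Hydraulic gradient i = (162.32 − 160.93) / 2020 = 1.39 / 2020 = 0.0006881.
Darcy's law: Q = K · A · i = 17.90 × 32828 × 0.0006881 = 404.3 m³/day.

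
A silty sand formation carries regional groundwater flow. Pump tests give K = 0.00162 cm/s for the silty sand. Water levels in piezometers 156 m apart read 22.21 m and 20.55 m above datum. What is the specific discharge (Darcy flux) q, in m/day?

0.0149

Convert K: 0.00162 cm/s × 864 = 1.400 m/day.
Hydraulic gradient i = (22.21 − 20.55) / 156 = 1.66 / 156 = 0.01064.
Specific discharge q = K · i = 1.400 × 0.01064 = 0.01489 m/day.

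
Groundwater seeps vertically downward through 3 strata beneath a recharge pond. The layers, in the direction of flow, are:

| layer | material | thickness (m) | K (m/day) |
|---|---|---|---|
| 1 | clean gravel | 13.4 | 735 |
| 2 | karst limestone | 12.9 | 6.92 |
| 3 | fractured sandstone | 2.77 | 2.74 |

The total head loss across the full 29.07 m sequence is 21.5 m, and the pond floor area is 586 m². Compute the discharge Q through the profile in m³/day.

Flow is perpendicular to layering, so the layers act in series and the equivalent K is the thickness-weighted harmonic mean.
Total thickness L = 13.4 + 12.9 + 2.77 = 29.07 m.
Σ(b_i/K_i) = 13.4/735 + 12.9/6.92 + 2.77/2.74 = 2.893 d.
K_eq = L / Σ(b_i/K_i) = 29.07 / 2.893 = 10.05 m/day.
Q = K_eq · A · (Δh/L) = 10.05 × 586 × (21.5/29.07) = 4354 m³/day.

4350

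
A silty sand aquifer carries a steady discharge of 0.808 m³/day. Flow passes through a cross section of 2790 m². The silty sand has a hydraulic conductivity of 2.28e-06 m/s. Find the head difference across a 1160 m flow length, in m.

1.71

Convert K: 2.28e-06 m/s × 86400 = 0.1970 m/day.
From Q = K·A·i, i = Q / (K·A) = 0.808 / (0.1970 × 2790) = 0.001470.
Head loss Δh = i · L = 0.001470 × 1160 = 1.705 m.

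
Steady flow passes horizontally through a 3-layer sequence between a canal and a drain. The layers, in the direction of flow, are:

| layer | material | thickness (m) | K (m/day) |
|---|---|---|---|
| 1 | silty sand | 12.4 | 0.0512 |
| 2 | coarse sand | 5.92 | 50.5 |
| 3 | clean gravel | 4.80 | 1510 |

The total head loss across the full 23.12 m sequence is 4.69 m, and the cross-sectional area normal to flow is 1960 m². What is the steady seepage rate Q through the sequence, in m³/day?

Flow is perpendicular to layering, so the layers act in series and the equivalent K is the thickness-weighted harmonic mean.
Total thickness L = 12.4 + 5.92 + 4.80 = 23.12 m.
Σ(b_i/K_i) = 12.4/0.0512 + 5.92/50.5 + 4.80/1510 = 242.3 d.
K_eq = L / Σ(b_i/K_i) = 23.12 / 242.3 = 0.09542 m/day.
Q = K_eq · A · (Δh/L) = 0.09542 × 1960 × (4.69/23.12) = 37.94 m³/day.

37.9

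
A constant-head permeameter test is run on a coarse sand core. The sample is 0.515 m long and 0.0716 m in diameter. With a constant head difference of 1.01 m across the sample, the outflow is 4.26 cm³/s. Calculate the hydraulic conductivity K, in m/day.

46.6

Cross-sectional area A = π·(d/2)² = π × (0.0716/2)² = 0.004026 m².
Convert discharge: 4.26 cm³/s = 4.260e-06 m³/s.
Darcy's law rearranged: K = Q·L / (A·Δh) = 4.260e-06 × 0.515 / (0.004026 × 1.01) = 0.0005395 m/s = 46.61 m/day.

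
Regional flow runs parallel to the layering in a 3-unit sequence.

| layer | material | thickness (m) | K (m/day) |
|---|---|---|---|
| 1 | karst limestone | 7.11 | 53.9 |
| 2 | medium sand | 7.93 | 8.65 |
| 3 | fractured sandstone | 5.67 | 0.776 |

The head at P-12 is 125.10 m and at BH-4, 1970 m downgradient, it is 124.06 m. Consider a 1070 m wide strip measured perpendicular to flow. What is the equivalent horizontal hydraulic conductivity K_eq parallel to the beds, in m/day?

Flow is parallel to layering, so each bed carries its own Darcy discharge and the transmissivities add.
Σ(K_i·b_i) = 53.9×7.11 + 8.65×7.93 + 0.776×5.67 = 456.2 m²/day.
Total thickness b = 20.71 m, so K_eq = Σ(K_i·b_i)/b = 22.03 m/day.

22.0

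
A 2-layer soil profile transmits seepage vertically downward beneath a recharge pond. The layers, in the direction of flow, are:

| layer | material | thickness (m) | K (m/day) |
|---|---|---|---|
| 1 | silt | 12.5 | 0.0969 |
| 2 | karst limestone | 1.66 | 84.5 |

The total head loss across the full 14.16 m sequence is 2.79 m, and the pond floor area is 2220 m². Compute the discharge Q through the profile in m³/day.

Flow is perpendicular to layering, so the layers act in series and the equivalent K is the thickness-weighted harmonic mean.
Total thickness L = 12.5 + 1.66 = 14.16 m.
Σ(b_i/K_i) = 12.5/0.0969 + 1.66/84.5 = 129.0 d.
K_eq = L / Σ(b_i/K_i) = 14.16 / 129.0 = 0.1098 m/day.
Q = K_eq · A · (Δh/L) = 0.1098 × 2220 × (2.79/14.16) = 48.01 m³/day.

48.0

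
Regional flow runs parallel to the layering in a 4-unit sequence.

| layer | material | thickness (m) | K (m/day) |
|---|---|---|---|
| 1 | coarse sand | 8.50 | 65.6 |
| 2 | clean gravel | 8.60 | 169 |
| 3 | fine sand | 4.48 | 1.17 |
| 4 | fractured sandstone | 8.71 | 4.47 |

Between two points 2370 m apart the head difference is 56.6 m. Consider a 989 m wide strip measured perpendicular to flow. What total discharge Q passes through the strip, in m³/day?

48500

Flow is parallel to layering, so each bed carries its own Darcy discharge and the transmissivities add.
Σ(K_i·b_i) = 65.6×8.50 + 169×8.60 + 1.17×4.48 + 4.47×8.71 = 2055 m²/day.
Hydraulic gradient i = Δh / L = 56.6 / 2370 = 0.02388.
Q = Σ(K_i·b_i) · W · i = 2055 × 989 × 0.02388 = 48542 m³/day.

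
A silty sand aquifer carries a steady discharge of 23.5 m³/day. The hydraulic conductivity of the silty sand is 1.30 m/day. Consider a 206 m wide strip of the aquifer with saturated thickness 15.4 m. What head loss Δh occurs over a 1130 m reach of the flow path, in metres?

6.44

Cross-sectional area A = 206 × 15.4 = 3172 m².
From Q = K·A·i, i = Q / (K·A) = 23.5 / (1.300 × 3172) = 0.005698.
Head loss Δh = i · L = 0.005698 × 1130 = 6.439 m.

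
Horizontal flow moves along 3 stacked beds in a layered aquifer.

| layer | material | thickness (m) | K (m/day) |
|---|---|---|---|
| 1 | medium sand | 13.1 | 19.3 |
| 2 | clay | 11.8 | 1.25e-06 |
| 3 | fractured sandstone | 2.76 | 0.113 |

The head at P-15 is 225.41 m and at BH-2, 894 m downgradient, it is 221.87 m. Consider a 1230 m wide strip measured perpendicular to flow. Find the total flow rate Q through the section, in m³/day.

1230

Flow is parallel to layering, so each bed carries its own Darcy discharge and the transmissivities add.
Σ(K_i·b_i) = 19.3×13.1 + 1.25e-06×11.8 + 0.113×2.76 = 253.1 m²/day.
Hydraulic gradient i = (225.41 − 221.87) / 894 = 3.54 / 894 = 0.003960.
Q = Σ(K_i·b_i) · W · i = 253.1 × 1230 × 0.003960 = 1233 m³/day.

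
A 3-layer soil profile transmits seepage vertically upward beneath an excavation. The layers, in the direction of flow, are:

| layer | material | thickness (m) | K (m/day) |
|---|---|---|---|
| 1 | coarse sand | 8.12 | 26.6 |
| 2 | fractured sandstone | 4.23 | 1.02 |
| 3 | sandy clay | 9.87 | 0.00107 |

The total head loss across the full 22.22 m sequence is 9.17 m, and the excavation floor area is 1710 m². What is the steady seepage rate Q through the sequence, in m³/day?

1.70

Flow is perpendicular to layering, so the layers act in series and the equivalent K is the thickness-weighted harmonic mean.
Total thickness L = 8.12 + 4.23 + 9.87 = 22.22 m.
Σ(b_i/K_i) = 8.12/26.6 + 4.23/1.02 + 9.87/0.00107 = 9229 d.
K_eq = L / Σ(b_i/K_i) = 22.22 / 9229 = 0.002408 m/day.
Q = K_eq · A · (Δh/L) = 0.002408 × 1710 × (9.17/22.22) = 1.699 m³/day.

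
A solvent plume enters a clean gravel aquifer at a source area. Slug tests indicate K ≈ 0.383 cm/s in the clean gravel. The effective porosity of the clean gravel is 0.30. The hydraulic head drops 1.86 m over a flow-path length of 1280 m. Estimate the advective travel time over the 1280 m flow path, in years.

2.19

Convert K: 0.383 cm/s × 864 = 330.9 m/day.
Hydraulic gradient i = Δh / L = 1.86 / 1280 = 0.001453.
Darcy flux q = K · i = 330.9 × 0.001453 = 0.4809 m/day.
Seepage velocity v = q / n_e = 0.4809 / 0.30 = 1.603 m/day.
Travel time t = L / v = 1280 / 1.603 = 798.6 days = 2.186 years.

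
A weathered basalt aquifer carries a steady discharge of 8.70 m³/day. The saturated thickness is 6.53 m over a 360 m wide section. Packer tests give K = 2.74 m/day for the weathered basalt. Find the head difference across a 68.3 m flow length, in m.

Cross-sectional area A = 360 × 6.53 = 2351 m².
From Q = K·A·i, i = Q / (K·A) = 8.70 / (2.740 × 2351) = 0.001351.
Head loss Δh = i · L = 0.001351 × 68.3 = 0.09225 m.

0.0923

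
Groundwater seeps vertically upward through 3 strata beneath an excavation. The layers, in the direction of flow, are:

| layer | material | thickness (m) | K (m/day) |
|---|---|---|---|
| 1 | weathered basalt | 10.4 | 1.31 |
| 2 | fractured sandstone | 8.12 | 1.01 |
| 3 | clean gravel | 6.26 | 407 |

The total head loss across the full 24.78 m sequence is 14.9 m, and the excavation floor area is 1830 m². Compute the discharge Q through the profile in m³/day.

1700

Flow is perpendicular to layering, so the layers act in series and the equivalent K is the thickness-weighted harmonic mean.
Total thickness L = 10.4 + 8.12 + 6.26 = 24.78 m.
Σ(b_i/K_i) = 10.4/1.31 + 8.12/1.01 + 6.26/407 = 15.99 d.
K_eq = L / Σ(b_i/K_i) = 24.78 / 15.99 = 1.549 m/day.
Q = K_eq · A · (Δh/L) = 1.549 × 1830 × (14.9/24.78) = 1705 m³/day.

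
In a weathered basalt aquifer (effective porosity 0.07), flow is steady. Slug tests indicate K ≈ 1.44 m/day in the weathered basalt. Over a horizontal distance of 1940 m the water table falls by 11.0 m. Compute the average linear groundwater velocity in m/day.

0.117

Hydraulic gradient i = Δh / L = 11.0 / 1940 = 0.005670.
Darcy flux q = K · i = 1.440 × 0.005670 = 0.008165 m/day.
Seepage velocity v = q / n_e = 0.008165 / 0.07 = 0.1166 m/day.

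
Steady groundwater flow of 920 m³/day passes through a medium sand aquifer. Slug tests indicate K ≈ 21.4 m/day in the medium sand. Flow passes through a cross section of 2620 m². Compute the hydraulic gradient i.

0.0164

From Q = K·A·i, i = Q / (K·A) = 920 / (21.40 × 2620) = 0.01641.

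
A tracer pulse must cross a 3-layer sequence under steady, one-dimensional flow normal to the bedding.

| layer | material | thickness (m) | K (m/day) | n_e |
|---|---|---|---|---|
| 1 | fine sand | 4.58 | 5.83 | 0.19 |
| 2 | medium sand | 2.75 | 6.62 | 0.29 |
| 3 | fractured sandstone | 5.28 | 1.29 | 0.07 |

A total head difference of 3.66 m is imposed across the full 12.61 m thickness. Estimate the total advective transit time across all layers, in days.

With flow normal to the layers, continuity requires the same specific discharge q through every layer.
Σ(b_i/K_i) = 4.58/5.83 + 2.75/6.62 + 5.28/1.29 = 5.294 d.
q = Δh / Σ(b_i/K_i) = 3.66 / 5.294 = 0.6913 m/day.
In each layer the seepage velocity is v_i = q/n_i, so the layer transit time is t_i = b_i·n_i / q:
  layer 1 (fine sand): t_1 = 4.58 × 0.19 / 0.6913 = 1.259 d
  layer 2 (medium sand): t_2 = 2.75 × 0.29 / 0.6913 = 1.154 d
  layer 3 (fractured sandstone): t_3 = 5.28 × 0.07 / 0.6913 = 0.5346 d
Total t = Σ t_i = 2.947 days.

2.95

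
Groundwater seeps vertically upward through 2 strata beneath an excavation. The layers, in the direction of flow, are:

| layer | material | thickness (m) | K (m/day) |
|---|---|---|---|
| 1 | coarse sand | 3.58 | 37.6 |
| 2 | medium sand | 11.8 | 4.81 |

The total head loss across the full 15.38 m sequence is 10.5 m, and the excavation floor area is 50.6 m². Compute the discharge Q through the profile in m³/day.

Flow is perpendicular to layering, so the layers act in series and the equivalent K is the thickness-weighted harmonic mean.
Total thickness L = 3.58 + 11.8 = 15.38 m.
Σ(b_i/K_i) = 3.58/37.6 + 11.8/4.81 = 2.548 d.
K_eq = L / Σ(b_i/K_i) = 15.38 / 2.548 = 6.035 m/day.
Q = K_eq · A · (Δh/L) = 6.035 × 50.6 × (10.5/15.38) = 208.5 m³/day.

208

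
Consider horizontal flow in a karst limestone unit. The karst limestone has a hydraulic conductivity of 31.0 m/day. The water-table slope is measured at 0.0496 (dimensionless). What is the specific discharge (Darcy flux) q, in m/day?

1.54

Hydraulic gradient i = 0.0496.
Specific discharge q = K · i = 31.00 × 0.04960 = 1.538 m/day.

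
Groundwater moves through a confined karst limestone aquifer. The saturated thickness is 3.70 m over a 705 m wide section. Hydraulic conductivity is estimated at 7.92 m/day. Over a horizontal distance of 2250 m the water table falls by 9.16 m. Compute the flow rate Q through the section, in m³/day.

84.1

Cross-sectional area A = 705 × 3.70 = 2608 m².
Hydraulic gradient i = Δh / L = 9.16 / 2250 = 0.004071.
Darcy's law: Q = K · A · i = 7.920 × 2608 × 0.004071 = 84.11 m³/day.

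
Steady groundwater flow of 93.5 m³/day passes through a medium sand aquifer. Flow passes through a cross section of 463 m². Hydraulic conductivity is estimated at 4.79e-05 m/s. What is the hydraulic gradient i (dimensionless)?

0.0488

Convert K: 4.79e-05 m/s × 86400 = 4.139 m/day.
From Q = K·A·i, i = Q / (K·A) = 93.5 / (4.139 × 463.0) = 0.04880.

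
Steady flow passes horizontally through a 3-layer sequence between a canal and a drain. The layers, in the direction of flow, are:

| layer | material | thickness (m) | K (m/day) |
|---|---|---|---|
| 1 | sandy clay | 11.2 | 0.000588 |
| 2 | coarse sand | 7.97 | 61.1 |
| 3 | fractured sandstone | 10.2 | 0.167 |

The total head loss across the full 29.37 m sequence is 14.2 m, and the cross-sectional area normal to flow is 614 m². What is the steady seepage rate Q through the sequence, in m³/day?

Flow is perpendicular to layering, so the layers act in series and the equivalent K is the thickness-weighted harmonic mean.
Total thickness L = 11.2 + 7.97 + 10.2 = 29.37 m.
Σ(b_i/K_i) = 11.2/0.000588 + 7.97/61.1 + 10.2/0.167 = 19109 d.
K_eq = L / Σ(b_i/K_i) = 29.37 / 19109 = 0.001537 m/day.
Q = K_eq · A · (Δh/L) = 0.001537 × 614 × (14.2/29.37) = 0.4563 m³/day.

0.456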